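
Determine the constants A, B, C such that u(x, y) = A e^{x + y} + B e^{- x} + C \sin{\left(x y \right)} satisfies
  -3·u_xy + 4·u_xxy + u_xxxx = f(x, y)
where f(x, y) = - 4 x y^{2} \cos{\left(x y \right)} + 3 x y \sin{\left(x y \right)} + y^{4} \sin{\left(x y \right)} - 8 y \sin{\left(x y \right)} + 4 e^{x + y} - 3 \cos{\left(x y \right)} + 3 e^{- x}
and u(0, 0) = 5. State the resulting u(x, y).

Answer: u(x, y) = 2 e^{x + y} + \sin{\left(x y \right)} + 3 e^{- x}

Derivation:
Substitute the ansatz u = A e^{x + y} + B e^{- x} + C \sin{\left(x y \right)} into the left-hand side.
Derivatives of the ansatz:
  u_xy = A e^{x} e^{y} - C x y \sin{\left(x y \right)} + C \cos{\left(x y \right)}
  u_xxy = A e^{x} e^{y} - C x y^{2} \cos{\left(x y \right)} - 2 C y \sin{\left(x y \right)}
  u_xxxx = A e^{x} e^{y} + B e^{- x} + C y^{4} \sin{\left(x y \right)}
Term by term:
  -3·u_xy = - 3 A e^{x} e^{y} + 3 C x y \sin{\left(x y \right)} - 3 C \cos{\left(x y \right)}
  4·u_xxy = 4 A e^{x} e^{y} - 4 C x y^{2} \cos{\left(x y \right)} - 8 C y \sin{\left(x y \right)}
  u_xxxx = A e^{x} e^{y} + B e^{- x} + C y^{4} \sin{\left(x y \right)}
So the left-hand side equals
  2 A e^{x} e^{y} + B e^{- x} - 4 C x y^{2} \cos{\left(x y \right)} + 3 C x y \sin{\left(x y \right)} + C y^{4} \sin{\left(x y \right)} - 8 C y \sin{\left(x y \right)} - 3 C \cos{\left(x y \right)}
This must equal f(x, y) identically; expanded, f = - 4 x y^{2} \cos{\left(x y \right)} + 3 x y \sin{\left(x y \right)} + y^{4} \sin{\left(x y \right)} - 8 y \sin{\left(x y \right)} + 4 e^{x} e^{y} - 3 \cos{\left(x y \right)} + 3 e^{- x}.
Matching coefficients of the independent functions:
  [y \sin{\left(x y \right)}]:  - 8 C = -8
  [y^{4} \sin{\left(x y \right)}]:  C = 1
  [e^{x} e^{y}]:  2 A = 4
  [x y \sin{\left(x y \right)}]:  3 C = 3
  [x y^{2} \cos{\left(x y \right)}]:  - 4 C = -4
  [e^{- x}]:  B = 3
  [\cos{\left(x y \right)}]:  - 3 C = -3
Solving: A = 2, B = 3, C = 1.
Check against the point condition:
  u(0, 0) = 5  ⟹  A + B = 5  ✓
Hence u(x, y) = 2 e^{x + y} + \sin{\left(x y \right)} + 3 e^{- x}.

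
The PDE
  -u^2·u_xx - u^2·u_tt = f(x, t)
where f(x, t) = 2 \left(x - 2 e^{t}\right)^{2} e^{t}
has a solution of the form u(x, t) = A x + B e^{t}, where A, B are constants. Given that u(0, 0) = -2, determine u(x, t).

Substitute the ansatz u = A x + B e^{t} into the left-hand side.
Derivatives of the ansatz:
  u_xx = 0
  u_tt = B e^{t}
Term by term:
  -u^2·u_xx = 0
  -u^2·u_tt = - A^{2} B x^{2} e^{t} - 2 A B^{2} x e^{2 t} - B^{3} e^{3 t}
So the left-hand side equals
  - A^{2} B x^{2} e^{t} - 2 A B^{2} x e^{2 t} - B^{3} e^{3 t}
This must equal f(x, t) identically; expanded, f = 2 x^{2} e^{t} - 8 x e^{2 t} + 8 e^{3 t}.
Matching coefficients of the independent functions:
  [x e^{2 t}]:  - 2 A B^{2} = -8
  [x^{2} e^{t}]:  - A^{2} B = 2
  [e^{3 t}]:  - B^{3} = 8
Solving: A = 1, B = -2.
Check against the point condition:
  u(0, 0) = -2  ⟹  B = -2  ✓
Hence u(x, t) = x - 2 e^{t}.

Answer: u(x, t) = x - 2 e^{t}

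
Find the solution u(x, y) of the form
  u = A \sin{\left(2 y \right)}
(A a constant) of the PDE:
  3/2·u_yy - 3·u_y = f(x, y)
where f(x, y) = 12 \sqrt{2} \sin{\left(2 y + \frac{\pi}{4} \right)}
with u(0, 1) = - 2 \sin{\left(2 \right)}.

Substitute the ansatz u = A \sin{\left(2 y \right)} into the left-hand side.
Derivatives of the ansatz:
  u_yy = - 4 A \sin{\left(2 y \right)}
  u_y = 2 A \cos{\left(2 y \right)}
Term by term:
  3/2·u_yy = - 6 A \sin{\left(2 y \right)}
  -3·u_y = - 6 A \cos{\left(2 y \right)}
So the left-hand side equals
  - 6 A \sin{\left(2 y \right)} - 6 A \cos{\left(2 y \right)}
This must equal f(x, y) identically; expanded, f = 12 \sin{\left(2 y \right)} + 12 \cos{\left(2 y \right)}.
Matching coefficients of the independent functions:
  [\sin{\left(2 y \right)}, \cos{\left(2 y \right)}]:  - 6 A = 12
Solving: A = -2.
Check against the point condition:
  u(0, 1) = - 2 \sin{\left(2 \right)}  ⟹  A \sin{\left(2 \right)} = - 2 \sin{\left(2 \right)}  ✓
Hence u(x, y) = - 2 \sin{\left(2 y \right)}.

Answer: u(x, y) = - 2 \sin{\left(2 y \right)}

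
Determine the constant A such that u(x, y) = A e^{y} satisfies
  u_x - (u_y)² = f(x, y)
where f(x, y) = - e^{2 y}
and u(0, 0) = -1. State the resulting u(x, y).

Substitute the ansatz u = A e^{y} into the left-hand side.
Derivatives of the ansatz:
  u_x = 0
  u_y = A e^{y}
Term by term:
  u_x = 0
  -(u_y)² = - A^{2} e^{2 y}
So the left-hand side equals
  - A^{2} e^{2 y}
This must equal f(x, y) = - e^{2 y} identically.
Matching coefficients of the independent functions:
  [e^{2 y}]:  - A^{2} = -1
These equations allow (A) = (-1) or (1).
Impose the point condition(s):
  u(0, 0) = -1  ⟹  A = -1
Only A = -1 satisfies everything.
Hence u(x, y) = - e^{y}.

Answer: u(x, y) = - e^{y}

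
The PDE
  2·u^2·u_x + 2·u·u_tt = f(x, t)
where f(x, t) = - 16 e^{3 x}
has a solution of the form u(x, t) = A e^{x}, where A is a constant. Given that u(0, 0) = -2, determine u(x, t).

Substitute the ansatz u = A e^{x} into the left-hand side.
Derivatives of the ansatz:
  u_x = A e^{x}
  u_tt = 0
Term by term:
  2·u^2·u_x = 2 A^{3} e^{3 x}
  2·u·u_tt = 0
So the left-hand side equals
  2 A^{3} e^{3 x}
This must equal f(x, t) = - 16 e^{3 x} identically.
Matching coefficients of the independent functions:
  [e^{3 x}]:  2 A^{3} = -16
Solving: A = -2.
Check against the point condition:
  u(0, 0) = -2  ⟹  A = -2  ✓
Hence u(x, t) = - 2 e^{x}.

Answer: u(x, t) = - 2 e^{x}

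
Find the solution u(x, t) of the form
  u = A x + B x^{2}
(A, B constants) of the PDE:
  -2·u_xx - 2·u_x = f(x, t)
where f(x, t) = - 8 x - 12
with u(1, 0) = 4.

Answer: u(x, t) = 2 x^{2} + 2 x

Derivation:
Substitute the ansatz u = A x + B x^{2} into the left-hand side.
Derivatives of the ansatz:
  u_xx = 2 B
  u_x = A + 2 B x
Term by term:
  -2·u_xx = - 4 B
  -2·u_x = - 2 A - 4 B x
So the left-hand side equals
  - 2 A - 4 B x - 4 B
This must equal f(x, t) = - 8 x - 12 identically.
Matching coefficients of the independent functions:
  [constant term]:  - 2 A - 4 B = -12
  [x]:  - 4 B = -8
Solving: A = 2, B = 2.
Check against the point condition:
  u(1, 0) = 4  ⟹  A + B = 4  ✓
Hence u(x, t) = 2 x^{2} + 2 x.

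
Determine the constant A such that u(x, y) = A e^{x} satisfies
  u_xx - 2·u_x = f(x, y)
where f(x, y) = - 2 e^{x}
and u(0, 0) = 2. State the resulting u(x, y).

Substitute the ansatz u = A e^{x} into the left-hand side.
Derivatives of the ansatz:
  u_xx = A e^{x}
  u_x = A e^{x}
Term by term:
  u_xx = A e^{x}
  -2·u_x = - 2 A e^{x}
So the left-hand side equals
  - A e^{x}
This must equal f(x, y) = - 2 e^{x} identically.
Matching coefficients of the independent functions:
  [e^{x}]:  - A = -2
Solving: A = 2.
Check against the point condition:
  u(0, 0) = 2  ⟹  A = 2  ✓
Hence u(x, y) = 2 e^{x}.

Answer: u(x, y) = 2 e^{x}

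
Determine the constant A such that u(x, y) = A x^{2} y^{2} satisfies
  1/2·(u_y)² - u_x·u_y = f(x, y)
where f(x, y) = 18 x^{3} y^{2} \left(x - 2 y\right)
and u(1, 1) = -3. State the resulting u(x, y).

Substitute the ansatz u = A x^{2} y^{2} into the left-hand side.
Derivatives of the ansatz:
  u_y = 2 A x^{2} y
  u_x = 2 A x y^{2}
Term by term:
  1/2·(u_y)² = 2 A^{2} x^{4} y^{2}
  -u_x·u_y = - 4 A^{2} x^{3} y^{3}
So the left-hand side equals
  2 A^{2} x^{4} y^{2} - 4 A^{2} x^{3} y^{3}
This must equal f(x, y) identically; expanded, f = 18 x^{4} y^{2} - 36 x^{3} y^{3}.
Matching coefficients of the independent functions:
  [x^{3} y^{3}]:  - 4 A^{2} = -36
  [x^{4} y^{2}]:  2 A^{2} = 18
These equations allow (A) = (-3) or (3).
Impose the point condition(s):
  u(1, 1) = -3  ⟹  A = -3
Only A = -3 satisfies everything.
Hence u(x, y) = - 3 x^{2} y^{2}.

Answer: u(x, y) = - 3 x^{2} y^{2}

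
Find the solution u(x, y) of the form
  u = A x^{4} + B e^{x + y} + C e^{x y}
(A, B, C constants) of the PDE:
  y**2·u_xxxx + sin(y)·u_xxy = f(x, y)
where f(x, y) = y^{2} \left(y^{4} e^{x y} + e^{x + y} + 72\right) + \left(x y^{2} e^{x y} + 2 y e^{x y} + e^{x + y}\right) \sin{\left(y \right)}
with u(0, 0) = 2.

Substitute the ansatz u = A x^{4} + B e^{x + y} + C e^{x y} into the left-hand side.
Derivatives of the ansatz:
  u_xxxx = 24 A + B e^{x} e^{y} + C y^{4} e^{x y}
  u_xxy = B e^{x} e^{y} + C x y^{2} e^{x y} + 2 C y e^{x y}
Term by term:
  y**2·u_xxxx = 24 A y^{2} + B y^{2} e^{x} e^{y} + C y^{6} e^{x y}
  sin(y)·u_xxy = B e^{x} e^{y} \sin{\left(y \right)} + C x y^{2} e^{x y} \sin{\left(y \right)} + 2 C y e^{x y} \sin{\left(y \right)}
So the left-hand side equals
  24 A y^{2} + B y^{2} e^{x} e^{y} + B e^{x} e^{y} \sin{\left(y \right)} + C x y^{2} e^{x y} \sin{\left(y \right)} + C y^{6} e^{x y} + 2 C y e^{x y} \sin{\left(y \right)}
This must equal f(x, y) identically; expanded, f = x y^{2} e^{x y} \sin{\left(y \right)} + y^{6} e^{x y} + y^{2} e^{x} e^{y} + 72 y^{2} + 2 y e^{x y} \sin{\left(y \right)} + e^{x} e^{y} \sin{\left(y \right)}.
Matching coefficients of the independent functions:
  [y^{2}]:  24 A = 72
  [y^{6} e^{x y}, x y^{2} e^{x y} \sin{\left(y \right)}]:  C = 1
  [y e^{x y} \sin{\left(y \right)}]:  2 C = 2
  [y^{2} e^{x} e^{y}, e^{x} e^{y} \sin{\left(y \right)}]:  B = 1
Solving: A = 3, B = 1, C = 1.
Check against the point condition:
  u(0, 0) = 2  ⟹  B + C = 2  ✓
Hence u(x, y) = 3 x^{4} + e^{x y} + e^{x + y}.

Answer: u(x, y) = 3 x^{4} + e^{x y} + e^{x + y}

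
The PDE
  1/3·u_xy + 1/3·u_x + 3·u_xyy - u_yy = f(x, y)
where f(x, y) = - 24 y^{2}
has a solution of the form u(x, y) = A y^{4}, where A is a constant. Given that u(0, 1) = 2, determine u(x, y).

Answer: u(x, y) = 2 y^{4}

Derivation:
Substitute the ansatz u = A y^{4} into the left-hand side.
Derivatives of the ansatz:
  u_xy = 0
  u_x = 0
  u_xyy = 0
  u_yy = 12 A y^{2}
Term by term:
  1/3·u_xy = 0
  1/3·u_x = 0
  3·u_xyy = 0
  -u_yy = - 12 A y^{2}
So the left-hand side equals
  - 12 A y^{2}
This must equal f(x, y) = - 24 y^{2} identically.
Matching coefficients of the independent functions:
  [y^{2}]:  - 12 A = -24
Solving: A = 2.
Check against the point condition:
  u(0, 1) = 2  ⟹  A = 2  ✓
Hence u(x, y) = 2 y^{4}.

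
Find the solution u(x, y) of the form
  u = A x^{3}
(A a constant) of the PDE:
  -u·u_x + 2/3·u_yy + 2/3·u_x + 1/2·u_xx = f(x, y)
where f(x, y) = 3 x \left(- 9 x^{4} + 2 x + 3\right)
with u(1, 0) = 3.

Substitute the ansatz u = A x^{3} into the left-hand side.
Derivatives of the ansatz:
  u_x = 3 A x^{2}
  u_yy = 0
  u_xx = 6 A x
Term by term:
  -u·u_x = - 3 A^{2} x^{5}
  2/3·u_yy = 0
  2/3·u_x = 2 A x^{2}
  1/2·u_xx = 3 A x
So the left-hand side equals
  - 3 A^{2} x^{5} + 2 A x^{2} + 3 A x
This must equal f(x, y) = 3 x \left(- 9 x^{4} + 2 x + 3\right) identically.
Matching coefficients of the independent functions:
  [x]:  3 A = 9
  [x^{2}]:  2 A = 6
  [x^{5}]:  - 3 A^{2} = -27
Solving: A = 3.
Check against the point condition:
  u(1, 0) = 3  ⟹  A = 3  ✓
Hence u(x, y) = 3 x^{3}.

Answer: u(x, y) = 3 x^{3}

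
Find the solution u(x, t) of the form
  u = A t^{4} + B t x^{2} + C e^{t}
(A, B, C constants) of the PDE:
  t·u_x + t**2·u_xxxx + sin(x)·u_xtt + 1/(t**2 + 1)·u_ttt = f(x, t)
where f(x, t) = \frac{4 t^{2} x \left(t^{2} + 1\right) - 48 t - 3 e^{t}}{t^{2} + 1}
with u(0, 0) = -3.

Substitute the ansatz u = A t^{4} + B t x^{2} + C e^{t} into the left-hand side.
Derivatives of the ansatz:
  u_x = 2 B t x
  u_xxxx = 0
  u_xtt = 0
  u_ttt = 24 A t + C e^{t}
Term by term:
  t·u_x = 2 B t^{2} x
  t**2·u_xxxx = 0
  sin(x)·u_xtt = 0
  1/(t**2 + 1)·u_ttt = \frac{24 A t}{t^{2} + 1} + \frac{C e^{t}}{t^{2} + 1}
So the left-hand side equals
  \frac{24 A t}{t^{2} + 1} + 2 B t^{2} x + \frac{C e^{t}}{t^{2} + 1}
This must equal f(x, t) identically; expanded, f = 4 t^{2} x - \frac{48 t}{t^{2} + 1} - \frac{3 e^{t}}{t^{2} + 1}.
Matching coefficients of the independent functions:
  [\frac{t}{t^{2} + 1}]:  24 A = -48
  [t^{2} x]:  2 B = 4
  [\frac{e^{t}}{t^{2} + 1}]:  C = -3
Solving: A = -2, B = 2, C = -3.
Check against the point condition:
  u(0, 0) = -3  ⟹  C = -3  ✓
Hence u(x, t) = - 2 t^{4} + 2 t x^{2} - 3 e^{t}.

Answer: u(x, t) = - 2 t^{4} + 2 t x^{2} - 3 e^{t}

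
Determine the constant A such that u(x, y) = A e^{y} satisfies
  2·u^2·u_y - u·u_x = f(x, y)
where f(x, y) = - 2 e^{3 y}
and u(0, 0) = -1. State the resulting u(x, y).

Answer: u(x, y) = - e^{y}

Derivation:
Substitute the ansatz u = A e^{y} into the left-hand side.
Derivatives of the ansatz:
  u_y = A e^{y}
  u_x = 0
Term by term:
  2·u^2·u_y = 2 A^{3} e^{3 y}
  -u·u_x = 0
So the left-hand side equals
  2 A^{3} e^{3 y}
This must equal f(x, y) = - 2 e^{3 y} identically.
Matching coefficients of the independent functions:
  [e^{3 y}]:  2 A^{3} = -2
Solving: A = -1.
Check against the point condition:
  u(0, 0) = -1  ⟹  A = -1  ✓
Hence u(x, y) = - e^{y}.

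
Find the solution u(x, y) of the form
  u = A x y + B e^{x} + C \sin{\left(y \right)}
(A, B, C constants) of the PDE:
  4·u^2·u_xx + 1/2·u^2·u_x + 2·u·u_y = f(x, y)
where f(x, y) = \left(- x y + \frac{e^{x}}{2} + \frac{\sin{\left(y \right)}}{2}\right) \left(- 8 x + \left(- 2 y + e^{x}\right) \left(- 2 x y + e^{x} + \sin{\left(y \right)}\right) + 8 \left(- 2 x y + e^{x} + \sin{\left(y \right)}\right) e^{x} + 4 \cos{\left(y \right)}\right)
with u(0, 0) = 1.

Substitute the ansatz u = A x y + B e^{x} + C \sin{\left(y \right)} into the left-hand side.
Derivatives of the ansatz:
  u_xx = B e^{x}
  u_x = A y + B e^{x}
  u_y = A x + C \cos{\left(y \right)}
Term by term:
  4·u^2·u_xx = 4 A^{2} B x^{2} y^{2} e^{x} + 8 A B^{2} x y e^{2 x} + 8 A B C x y e^{x} \sin{\left(y \right)} + 4 B^{3} e^{3 x} + 8 B^{2} C e^{2 x} \sin{\left(y \right)} + 4 B C^{2} e^{x} \sin^{2}{\left(y \right)}
  1/2·u^2·u_x = \frac{A^{3} x^{2} y^{3}}{2} + \frac{A^{2} B x^{2} y^{2} e^{x}}{2} + A^{2} B x y^{2} e^{x} + A^{2} C x y^{2} \sin{\left(y \right)} + A B^{2} x y e^{2 x} + \frac{A B^{2} y e^{2 x}}{2} + A B C x y e^{x} \sin{\left(y \right)} + A B C y e^{x} \sin{\left(y \right)} + \frac{A C^{2} y \sin^{2}{\left(y \right)}}{2} + \frac{B^{3} e^{3 x}}{2} + B^{2} C e^{2 x} \sin{\left(y \right)} + \frac{B C^{2} e^{x} \sin^{2}{\left(y \right)}}{2}
  2·u·u_y = 2 A^{2} x^{2} y + 2 A B x e^{x} + 2 A C x y \cos{\left(y \right)} + 2 A C x \sin{\left(y \right)} + 2 B C e^{x} \cos{\left(y \right)} + 2 C^{2} \sin{\left(y \right)} \cos{\left(y \right)}
So the left-hand side equals
  \frac{A^{3} x^{2} y^{3}}{2} + \frac{9 A^{2} B x^{2} y^{2} e^{x}}{2} + A^{2} B x y^{2} e^{x} + A^{2} C x y^{2} \sin{\left(y \right)} + 2 A^{2} x^{2} y + 9 A B^{2} x y e^{2 x} + \frac{A B^{2} y e^{2 x}}{2} + 9 A B C x y e^{x} \sin{\left(y \right)} + A B C y e^{x} \sin{\left(y \right)} + 2 A B x e^{x} + \frac{A C^{2} y \sin^{2}{\left(y \right)}}{2} + 2 A C x y \cos{\left(y \right)} + 2 A C x \sin{\left(y \right)} + \frac{9 B^{3} e^{3 x}}{2} + 9 B^{2} C e^{2 x} \sin{\left(y \right)} + \frac{9 B C^{2} e^{x} \sin^{2}{\left(y \right)}}{2} + 2 B C e^{x} \cos{\left(y \right)} + 2 C^{2} \sin{\left(y \right)} \cos{\left(y \right)}
This must equal f(x, y) identically; expanded, f = - 4 x^{2} y^{3} + 18 x^{2} y^{2} e^{x} + 8 x^{2} y + 4 x y^{2} e^{x} + 4 x y^{2} \sin{\left(y \right)} - 18 x y e^{2 x} - 18 x y e^{x} \sin{\left(y \right)} - 4 x y \cos{\left(y \right)} - 4 x e^{x} - 4 x \sin{\left(y \right)} - y e^{2 x} - 2 y e^{x} \sin{\left(y \right)} - y \sin^{2}{\left(y \right)} + \frac{9 e^{3 x}}{2} + 9 e^{2 x} \sin{\left(y \right)} + \frac{9 e^{x} \sin^{2}{\left(y \right)}}{2} + 2 e^{x} \cos{\left(y \right)} + 2 \sin{\left(y \right)} \cos{\left(y \right)}.
Matching coefficients of the independent functions:
(each divided by its leading coefficient; functions giving the same equation are listed together)
  [x e^{x}]:  A B + 2 = 0
  [x \sin{\left(y \right)}, x y \cos{\left(y \right)}]:  A C + 2 = 0
  [x^{2} y]:  A^{2} - 4 = 0
  [x^{2} y^{3}]:  A^{3} + 8 = 0
  [y e^{2 x}, x y e^{2 x}]:  A B^{2} + 2 = 0
  [y \sin^{2}{\left(y \right)}]:  A C^{2} + 2 = 0
  [e^{x} \sin^{2}{\left(y \right)}]:  B C^{2} - 1 = 0
  [e^{x} \cos{\left(y \right)}]:  B C - 1 = 0
  [e^{2 x} \sin{\left(y \right)}]:  B^{2} C - 1 = 0
  [\sin{\left(y \right)} \cos{\left(y \right)}]:  C^{2} - 1 = 0
  [x y^{2} e^{x}, x^{2} y^{2} e^{x}]:  A^{2} B - 4 = 0
  [x y^{2} \sin{\left(y \right)}]:  A^{2} C - 4 = 0
  [y e^{x} \sin{\left(y \right)}, x y e^{x} \sin{\left(y \right)}]:  A B C + 2 = 0
  [e^{3 x}]:  B^{3} - 1 = 0
Solving: A = -2, B = 1, C = 1.
Check against the point condition:
  u(0, 0) = 1  ⟹  B = 1  ✓
Hence u(x, y) = - 2 x y + e^{x} + \sin{\left(y \right)}.

Answer: u(x, y) = - 2 x y + e^{x} + \sin{\left(y \right)}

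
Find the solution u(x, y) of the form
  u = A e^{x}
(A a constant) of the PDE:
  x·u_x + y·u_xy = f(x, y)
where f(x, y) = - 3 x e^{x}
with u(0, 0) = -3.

Substitute the ansatz u = A e^{x} into the left-hand side.
Derivatives of the ansatz:
  u_x = A e^{x}
  u_xy = 0
Term by term:
  x·u_x = A x e^{x}
  y·u_xy = 0
So the left-hand side equals
  A x e^{x}
This must equal f(x, y) = - 3 x e^{x} identically.
Matching coefficients of the independent functions:
  [x e^{x}]:  A = -3
Solving: A = -3.
Check against the point condition:
  u(0, 0) = -3  ⟹  A = -3  ✓
Hence u(x, y) = - 3 e^{x}.

Answer: u(x, y) = - 3 e^{x}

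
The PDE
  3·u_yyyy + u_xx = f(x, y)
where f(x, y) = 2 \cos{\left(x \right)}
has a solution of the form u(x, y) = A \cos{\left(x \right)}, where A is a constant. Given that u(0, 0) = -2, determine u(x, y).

Substitute the ansatz u = A \cos{\left(x \right)} into the left-hand side.
Derivatives of the ansatz:
  u_yyyy = 0
  u_xx = - A \cos{\left(x \right)}
Term by term:
  3·u_yyyy = 0
  u_xx = - A \cos{\left(x \right)}
So the left-hand side equals
  - A \cos{\left(x \right)}
This must equal f(x, y) = 2 \cos{\left(x \right)} identically.
Matching coefficients of the independent functions:
  [\cos{\left(x \right)}]:  - A = 2
Solving: A = -2.
Check against the point condition:
  u(0, 0) = -2  ⟹  A = -2  ✓
Hence u(x, y) = - 2 \cos{\left(x \right)}.

Answer: u(x, y) = - 2 \cos{\left(x \right)}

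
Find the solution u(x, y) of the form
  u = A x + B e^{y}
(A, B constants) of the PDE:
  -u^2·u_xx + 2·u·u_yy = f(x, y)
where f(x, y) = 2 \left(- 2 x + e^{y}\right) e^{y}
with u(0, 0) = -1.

Substitute the ansatz u = A x + B e^{y} into the left-hand side.
Derivatives of the ansatz:
  u_xx = 0
  u_yy = B e^{y}
Term by term:
  -u^2·u_xx = 0
  2·u·u_yy = 2 A B x e^{y} + 2 B^{2} e^{2 y}
So the left-hand side equals
  2 A B x e^{y} + 2 B^{2} e^{2 y}
This must equal f(x, y) = 2 \left(- 2 x + e^{y}\right) e^{y} identically.
Matching coefficients of the independent functions:
  [x e^{y}]:  2 A B = -4
  [e^{2 y}]:  2 B^{2} = 2
These equations allow (A, B) = (-2, 1) or (2, -1).
Impose the point condition(s):
  u(0, 0) = -1  ⟹  B = -1
Only A = 2, B = -1 satisfies everything.
Hence u(x, y) = 2 x - e^{y}.

Answer: u(x, y) = 2 x - e^{y}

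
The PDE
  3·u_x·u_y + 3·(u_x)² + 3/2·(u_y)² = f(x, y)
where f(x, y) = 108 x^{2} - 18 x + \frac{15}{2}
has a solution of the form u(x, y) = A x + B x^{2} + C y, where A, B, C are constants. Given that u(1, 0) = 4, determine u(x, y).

Substitute the ansatz u = A x + B x^{2} + C y into the left-hand side.
Derivatives of the ansatz:
  u_x = A + 2 B x
  u_y = C
Term by term:
  3·u_x·u_y = 3 A C + 6 B C x
  3·(u_x)² = 3 A^{2} + 12 A B x + 12 B^{2} x^{2}
  3/2·(u_y)² = \frac{3 C^{2}}{2}
So the left-hand side equals
  3 A^{2} + 12 A B x + 3 A C + 12 B^{2} x^{2} + 6 B C x + \frac{3 C^{2}}{2}
This must equal f(x, y) = 108 x^{2} - 18 x + \frac{15}{2} identically.
Matching coefficients of the independent functions:
  [constant term]:  3 A^{2} + 3 A C + \frac{3 C^{2}}{2} = \frac{15}{2}
  [x]:  12 A B + 6 B C = -18
  [x^{2}]:  12 B^{2} = 108
These equations allow (A, B, C) = (-2, 3, 3) or (-1, -3, 3) or (1, 3, -3) or (2, -3, -3).
Impose the point condition(s):
  u(1, 0) = 4  ⟹  A + B = 4
Only A = 1, B = 3, C = -3 satisfies everything.
Hence u(x, y) = 3 x^{2} + x - 3 y.

Answer: u(x, y) = 3 x^{2} + x - 3 y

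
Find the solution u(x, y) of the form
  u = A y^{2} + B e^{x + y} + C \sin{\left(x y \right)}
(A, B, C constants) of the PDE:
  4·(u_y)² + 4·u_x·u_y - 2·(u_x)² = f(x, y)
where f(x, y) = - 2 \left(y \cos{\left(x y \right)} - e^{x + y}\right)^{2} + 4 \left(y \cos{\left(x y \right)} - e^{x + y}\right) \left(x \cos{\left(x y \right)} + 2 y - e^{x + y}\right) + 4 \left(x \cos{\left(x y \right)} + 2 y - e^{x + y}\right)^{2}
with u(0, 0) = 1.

Answer: u(x, y) = - y^{2} + e^{x + y} - \sin{\left(x y \right)}

Derivation:
Substitute the ansatz u = A y^{2} + B e^{x + y} + C \sin{\left(x y \right)} into the left-hand side.
Derivatives of the ansatz:
  u_y = 2 A y + B e^{x} e^{y} + C x \cos{\left(x y \right)}
  u_x = B e^{x} e^{y} + C y \cos{\left(x y \right)}
Term by term:
  4·(u_y)² = 16 A^{2} y^{2} + 16 A B y e^{x} e^{y} + 16 A C x y \cos{\left(x y \right)} + 4 B^{2} e^{2 x} e^{2 y} + 8 B C x e^{x} e^{y} \cos{\left(x y \right)} + 4 C^{2} x^{2} \cos^{2}{\left(x y \right)}
  4·u_x·u_y = 8 A B y e^{x} e^{y} + 8 A C y^{2} \cos{\left(x y \right)} + 4 B^{2} e^{2 x} e^{2 y} + 4 B C x e^{x} e^{y} \cos{\left(x y \right)} + 4 B C y e^{x} e^{y} \cos{\left(x y \right)} + 4 C^{2} x y \cos^{2}{\left(x y \right)}
  -2·(u_x)² = - 2 B^{2} e^{2 x} e^{2 y} - 4 B C y e^{x} e^{y} \cos{\left(x y \right)} - 2 C^{2} y^{2} \cos^{2}{\left(x y \right)}
So the left-hand side equals
  16 A^{2} y^{2} + 24 A B y e^{x} e^{y} + 16 A C x y \cos{\left(x y \right)} + 8 A C y^{2} \cos{\left(x y \right)} + 6 B^{2} e^{2 x} e^{2 y} + 12 B C x e^{x} e^{y} \cos{\left(x y \right)} + 4 C^{2} x^{2} \cos^{2}{\left(x y \right)} + 4 C^{2} x y \cos^{2}{\left(x y \right)} - 2 C^{2} y^{2} \cos^{2}{\left(x y \right)}
This must equal f(x, y) identically; expanded, f = 4 x^{2} \cos^{2}{\left(x y \right)} + 4 x y \cos^{2}{\left(x y \right)} + 16 x y \cos{\left(x y \right)} - 12 x e^{x} e^{y} \cos{\left(x y \right)} - 2 y^{2} \cos^{2}{\left(x y \right)} + 8 y^{2} \cos{\left(x y \right)} + 16 y^{2} - 24 y e^{x} e^{y} + 6 e^{2 x} e^{2 y}.
Matching coefficients of the independent functions:
  [y^{2}]:  16 A^{2} = 16
  [x^{2} \cos^{2}{\left(x y \right)}, x y \cos^{2}{\left(x y \right)}]:  4 C^{2} = 4
  [y^{2} \cos{\left(x y \right)}]:  8 A C = 8
  [y^{2} \cos^{2}{\left(x y \right)}]:  - 2 C^{2} = -2
  [e^{2 x} e^{2 y}]:  6 B^{2} = 6
  [x y \cos{\left(x y \right)}]:  16 A C = 16
  [y e^{x} e^{y}]:  24 A B = -24
  [x e^{x} e^{y} \cos{\left(x y \right)}]:  12 B C = -12
These equations allow (A, B, C) = (-1, 1, -1) or (1, -1, 1).
Impose the point condition(s):
  u(0, 0) = 1  ⟹  B = 1
Only A = -1, B = 1, C = -1 satisfies everything.
Hence u(x, y) = - y^{2} + e^{x + y} - \sin{\left(x y \right)}.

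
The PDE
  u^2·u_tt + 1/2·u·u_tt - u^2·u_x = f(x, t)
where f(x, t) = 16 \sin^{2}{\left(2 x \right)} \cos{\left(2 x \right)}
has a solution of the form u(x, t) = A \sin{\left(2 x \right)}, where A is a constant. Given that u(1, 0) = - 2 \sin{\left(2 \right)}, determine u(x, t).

Substitute the ansatz u = A \sin{\left(2 x \right)} into the left-hand side.
Derivatives of the ansatz:
  u_tt = 0
  u_x = 2 A \cos{\left(2 x \right)}
Term by term:
  u^2·u_tt = 0
  1/2·u·u_tt = 0
  -u^2·u_x = - 2 A^{3} \sin^{2}{\left(2 x \right)} \cos{\left(2 x \right)}
So the left-hand side equals
  - 2 A^{3} \sin^{2}{\left(2 x \right)} \cos{\left(2 x \right)}
This must equal f(x, t) = 16 \sin^{2}{\left(2 x \right)} \cos{\left(2 x \right)} identically.
Matching coefficients of the independent functions:
  [\sin^{2}{\left(2 x \right)} \cos{\left(2 x \right)}]:  - 2 A^{3} = 16
Solving: A = -2.
Check against the point condition:
  u(1, 0) = - 2 \sin{\left(2 \right)}  ⟹  A \sin{\left(2 \right)} = - 2 \sin{\left(2 \right)}  ✓
Hence u(x, t) = - 2 \sin{\left(2 x \right)}.

Answer: u(x, t) = - 2 \sin{\left(2 x \right)}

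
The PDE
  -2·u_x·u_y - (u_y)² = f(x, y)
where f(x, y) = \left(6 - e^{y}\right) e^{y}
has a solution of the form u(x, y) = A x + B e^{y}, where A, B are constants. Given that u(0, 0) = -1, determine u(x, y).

Substitute the ansatz u = A x + B e^{y} into the left-hand side.
Derivatives of the ansatz:
  u_x = A
  u_y = B e^{y}
Term by term:
  -2·u_x·u_y = - 2 A B e^{y}
  -(u_y)² = - B^{2} e^{2 y}
So the left-hand side equals
  - 2 A B e^{y} - B^{2} e^{2 y}
This must equal f(x, y) identically; expanded, f = - e^{2 y} + 6 e^{y}.
Matching coefficients of the independent functions:
  [e^{y}]:  - 2 A B = 6
  [e^{2 y}]:  - B^{2} = -1
These equations allow (A, B) = (-3, 1) or (3, -1).
Impose the point condition(s):
  u(0, 0) = -1  ⟹  B = -1
Only A = 3, B = -1 satisfies everything.
Hence u(x, y) = 3 x - e^{y}.

Answer: u(x, y) = 3 x - e^{y}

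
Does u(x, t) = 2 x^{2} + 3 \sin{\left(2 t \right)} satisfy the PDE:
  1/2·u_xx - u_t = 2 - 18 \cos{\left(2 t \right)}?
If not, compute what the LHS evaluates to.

Evaluate each term of the left-hand side for u = 2 x^{2} + 3 \sin{\left(2 t \right)}.
Derivatives:
  u_xx = 4
  u_t = 6 \cos{\left(2 t \right)}
Terms:
  1/2·u_xx = 2
  -u_t = - 6 \cos{\left(2 t \right)}
Sum: LHS = 2 - 6 \cos{\left(2 t \right)}
Given right-hand side: 2 - 18 \cos{\left(2 t \right)}. Difference LHS − RHS = 12 \cos{\left(2 t \right)} ≠ 0, so u is not a solution.

Answer: No, the LHS evaluates to 2 - 6 \cos{\left(2 t \right)}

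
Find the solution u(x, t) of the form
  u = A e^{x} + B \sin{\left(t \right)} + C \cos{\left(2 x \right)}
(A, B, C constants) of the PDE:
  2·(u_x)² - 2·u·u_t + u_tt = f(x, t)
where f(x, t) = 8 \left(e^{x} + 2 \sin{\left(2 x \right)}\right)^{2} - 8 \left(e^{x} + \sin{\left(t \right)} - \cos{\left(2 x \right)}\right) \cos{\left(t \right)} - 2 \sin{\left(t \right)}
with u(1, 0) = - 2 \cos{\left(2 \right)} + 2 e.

Substitute the ansatz u = A e^{x} + B \sin{\left(t \right)} + C \cos{\left(2 x \right)} into the left-hand side.
Derivatives of the ansatz:
  u_x = A e^{x} - 2 C \sin{\left(2 x \right)}
  u_t = B \cos{\left(t \right)}
  u_tt = - B \sin{\left(t \right)}
Term by term:
  2·(u_x)² = 2 A^{2} e^{2 x} - 8 A C e^{x} \sin{\left(2 x \right)} + 8 C^{2} \sin^{2}{\left(2 x \right)}
  -2·u·u_t = - 2 A B e^{x} \cos{\left(t \right)} - 2 B^{2} \sin{\left(t \right)} \cos{\left(t \right)} - 2 B C \cos{\left(t \right)} \cos{\left(2 x \right)}
  u_tt = - B \sin{\left(t \right)}
So the left-hand side equals
  2 A^{2} e^{2 x} - 2 A B e^{x} \cos{\left(t \right)} - 8 A C e^{x} \sin{\left(2 x \right)} - 2 B^{2} \sin{\left(t \right)} \cos{\left(t \right)} - 2 B C \cos{\left(t \right)} \cos{\left(2 x \right)} - B \sin{\left(t \right)} + 8 C^{2} \sin^{2}{\left(2 x \right)}
This must equal f(x, t) identically; expanded, f = 8 e^{2 x} + 32 e^{x} \sin{\left(2 x \right)} - 8 e^{x} \cos{\left(t \right)} - 8 \sin{\left(t \right)} \cos{\left(t \right)} - 2 \sin{\left(t \right)} + 32 \sin^{2}{\left(2 x \right)} + 8 \cos{\left(t \right)} \cos{\left(2 x \right)}.
Matching coefficients of the independent functions:
  [e^{x} \sin{\left(2 x \right)}]:  - 8 A C = 32
  [e^{x} \cos{\left(t \right)}]:  - 2 A B = -8
  [\sin{\left(t \right)} \cos{\left(t \right)}]:  - 2 B^{2} = -8
  [\cos{\left(t \right)} \cos{\left(2 x \right)}]:  - 2 B C = 8
  [e^{2 x}]:  2 A^{2} = 8
  [\sin{\left(t \right)}]:  - B = -2
  [\sin^{2}{\left(2 x \right)}]:  8 C^{2} = 32
Solving: A = 2, B = 2, C = -2.
Check against the point condition:
  u(1, 0) = - 2 \cos{\left(2 \right)} + 2 e  ⟹  e A + C \cos{\left(2 \right)} = - 2 \cos{\left(2 \right)} + 2 e  ✓
Hence u(x, t) = 2 e^{x} + 2 \sin{\left(t \right)} - 2 \cos{\left(2 x \right)}.

Answer: u(x, t) = 2 e^{x} + 2 \sin{\left(t \right)} - 2 \cos{\left(2 x \right)}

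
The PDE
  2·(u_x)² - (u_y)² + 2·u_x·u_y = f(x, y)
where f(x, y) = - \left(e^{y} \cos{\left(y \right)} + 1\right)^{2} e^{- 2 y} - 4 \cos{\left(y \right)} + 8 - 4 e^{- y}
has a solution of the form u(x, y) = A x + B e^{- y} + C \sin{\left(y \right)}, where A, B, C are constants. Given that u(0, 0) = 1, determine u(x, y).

Answer: u(x, y) = 2 x - \sin{\left(y \right)} + e^{- y}

Derivation:
Substitute the ansatz u = A x + B e^{- y} + C \sin{\left(y \right)} into the left-hand side.
Derivatives of the ansatz:
  u_x = A
  u_y = - B e^{- y} + C \cos{\left(y \right)}
Term by term:
  2·(u_x)² = 2 A^{2}
  -(u_y)² = - B^{2} e^{- 2 y} + 2 B C e^{- y} \cos{\left(y \right)} - C^{2} \cos^{2}{\left(y \right)}
  2·u_x·u_y = - 2 A B e^{- y} + 2 A C \cos{\left(y \right)}
So the left-hand side equals
  2 A^{2} - 2 A B e^{- y} + 2 A C \cos{\left(y \right)} - B^{2} e^{- 2 y} + 2 B C e^{- y} \cos{\left(y \right)} - C^{2} \cos^{2}{\left(y \right)}
This must equal f(x, y) identically; expanded, f = - \cos^{2}{\left(y \right)} - 4 \cos{\left(y \right)} + 8 - 2 e^{- y} \cos{\left(y \right)} - 4 e^{- y} - e^{- 2 y}.
Matching coefficients of the independent functions:
  [constant term]:  2 A^{2} = 8
  [e^{- y} \cos{\left(y \right)}]:  2 B C = -2
  [e^{- 2 y}]:  - B^{2} = -1
  [e^{- y}]:  - 2 A B = -4
  [\cos{\left(y \right)}]:  2 A C = -4
  [\cos^{2}{\left(y \right)}]:  - C^{2} = -1
These equations allow (A, B, C) = (-2, -1, 1) or (2, 1, -1).
Impose the point condition(s):
  u(0, 0) = 1  ⟹  B = 1
Only A = 2, B = 1, C = -1 satisfies everything.
Hence u(x, y) = 2 x - \sin{\left(y \right)} + e^{- y}.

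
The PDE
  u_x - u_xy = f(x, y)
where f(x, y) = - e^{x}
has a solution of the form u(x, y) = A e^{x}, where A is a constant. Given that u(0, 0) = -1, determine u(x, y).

Answer: u(x, y) = - e^{x}

Derivation:
Substitute the ansatz u = A e^{x} into the left-hand side.
Derivatives of the ansatz:
  u_x = A e^{x}
  u_xy = 0
Term by term:
  u_x = A e^{x}
  -u_xy = 0
So the left-hand side equals
  A e^{x}
This must equal f(x, y) = - e^{x} identically.
Matching coefficients of the independent functions:
  [e^{x}]:  A = -1
Solving: A = -1.
Check against the point condition:
  u(0, 0) = -1  ⟹  A = -1  ✓
Hence u(x, y) = - e^{x}.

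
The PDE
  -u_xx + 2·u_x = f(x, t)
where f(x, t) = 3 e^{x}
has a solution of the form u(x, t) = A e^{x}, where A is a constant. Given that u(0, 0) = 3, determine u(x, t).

Answer: u(x, t) = 3 e^{x}

Derivation:
Substitute the ansatz u = A e^{x} into the left-hand side.
Derivatives of the ansatz:
  u_xx = A e^{x}
  u_x = A e^{x}
Term by term:
  -u_xx = - A e^{x}
  2·u_x = 2 A e^{x}
So the left-hand side equals
  A e^{x}
This must equal f(x, t) = 3 e^{x} identically.
Matching coefficients of the independent functions:
  [e^{x}]:  A = 3
Solving: A = 3.
Check against the point condition:
  u(0, 0) = 3  ⟹  A = 3  ✓
Hence u(x, t) = 3 e^{x}.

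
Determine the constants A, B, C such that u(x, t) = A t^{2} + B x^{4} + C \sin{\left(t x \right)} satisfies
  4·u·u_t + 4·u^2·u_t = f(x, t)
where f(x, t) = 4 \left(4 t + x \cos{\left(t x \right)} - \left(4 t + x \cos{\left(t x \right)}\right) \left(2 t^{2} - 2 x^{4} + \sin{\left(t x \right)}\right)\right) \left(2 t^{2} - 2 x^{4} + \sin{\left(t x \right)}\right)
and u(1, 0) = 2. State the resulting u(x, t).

Substitute the ansatz u = A t^{2} + B x^{4} + C \sin{\left(t x \right)} into the left-hand side.
Derivatives of the ansatz:
  u_t = 2 A t + C x \cos{\left(t x \right)}
Term by term:
  4·u·u_t = 8 A^{2} t^{3} + 8 A B t x^{4} + 4 A C t^{2} x \cos{\left(t x \right)} + 8 A C t \sin{\left(t x \right)} + 4 B C x^{5} \cos{\left(t x \right)} + 4 C^{2} x \sin{\left(t x \right)} \cos{\left(t x \right)}
  4·u^2·u_t = 8 A^{3} t^{5} + 16 A^{2} B t^{3} x^{4} + 4 A^{2} C t^{4} x \cos{\left(t x \right)} + 16 A^{2} C t^{3} \sin{\left(t x \right)} + 8 A B^{2} t x^{8} + 8 A B C t^{2} x^{5} \cos{\left(t x \right)} + 16 A B C t x^{4} \sin{\left(t x \right)} + 8 A C^{2} t^{2} x \sin{\left(t x \right)} \cos{\left(t x \right)} + 8 A C^{2} t \sin^{2}{\left(t x \right)} + 4 B^{2} C x^{9} \cos{\left(t x \right)} + 8 B C^{2} x^{5} \sin{\left(t x \right)} \cos{\left(t x \right)} + 4 C^{3} x \sin^{2}{\left(t x \right)} \cos{\left(t x \right)}
So the left-hand side equals
  8 A^{3} t^{5} + 16 A^{2} B t^{3} x^{4} + 4 A^{2} C t^{4} x \cos{\left(t x \right)} + 16 A^{2} C t^{3} \sin{\left(t x \right)} + 8 A^{2} t^{3} + 8 A B^{2} t x^{8} + 8 A B C t^{2} x^{5} \cos{\left(t x \right)} + 16 A B C t x^{4} \sin{\left(t x \right)} + 8 A B t x^{4} + 8 A C^{2} t^{2} x \sin{\left(t x \right)} \cos{\left(t x \right)} + 8 A C^{2} t \sin^{2}{\left(t x \right)} + 4 A C t^{2} x \cos{\left(t x \right)} + 8 A C t \sin{\left(t x \right)} + 4 B^{2} C x^{9} \cos{\left(t x \right)} + 8 B C^{2} x^{5} \sin{\left(t x \right)} \cos{\left(t x \right)} + 4 B C x^{5} \cos{\left(t x \right)} + 4 C^{3} x \sin^{2}{\left(t x \right)} \cos{\left(t x \right)} + 4 C^{2} x \sin{\left(t x \right)} \cos{\left(t x \right)}
This must equal f(x, t) identically; expanded, f = - 64 t^{5} - 16 t^{4} x \cos{\left(t x \right)} + 128 t^{3} x^{4} - 64 t^{3} \sin{\left(t x \right)} + 32 t^{3} + 32 t^{2} x^{5} \cos{\left(t x \right)} - 16 t^{2} x \sin{\left(t x \right)} \cos{\left(t x \right)} + 8 t^{2} x \cos{\left(t x \right)} - 64 t x^{8} + 64 t x^{4} \sin{\left(t x \right)} - 32 t x^{4} - 16 t \sin^{2}{\left(t x \right)} + 16 t \sin{\left(t x \right)} - 16 x^{9} \cos{\left(t x \right)} + 16 x^{5} \sin{\left(t x \right)} \cos{\left(t x \right)} - 8 x^{5} \cos{\left(t x \right)} - 4 x \sin^{2}{\left(t x \right)} \cos{\left(t x \right)} + 4 x \sin{\left(t x \right)} \cos{\left(t x \right)}.
Matching coefficients of the independent functions:
(each divided by its leading coefficient; functions giving the same equation are listed together)
  [t^{3}]:  A^{2} - 4 = 0
  [t^{5}]:  A^{3} + 8 = 0
  [t x^{4}]:  A B + 4 = 0
  [t x^{8}]:  A B^{2} + 8 = 0
  [t \sin{\left(t x \right)}, t^{2} x \cos{\left(t x \right)}]:  A C - 2 = 0
  [t \sin^{2}{\left(t x \right)}, t^{2} x \sin{\left(t x \right)} \cos{\left(t x \right)}]:  A C^{2} + 2 = 0
  [t^{3} x^{4}]:  A^{2} B - 8 = 0
  [t^{3} \sin{\left(t x \right)}, t^{4} x \cos{\left(t x \right)}]:  A^{2} C + 4 = 0
  [x^{5} \cos{\left(t x \right)}]:  B C + 2 = 0
  [x^{9} \cos{\left(t x \right)}]:  B^{2} C + 4 = 0
  [t x^{4} \sin{\left(t x \right)}, t^{2} x^{5} \cos{\left(t x \right)}]:  A B C - 4 = 0
  [x \sin{\left(t x \right)} \cos{\left(t x \right)}]:  C^{2} - 1 = 0
  [x \sin^{2}{\left(t x \right)} \cos{\left(t x \right)}]:  C^{3} + 1 = 0
  [x^{5} \sin{\left(t x \right)} \cos{\left(t x \right)}]:  B C^{2} - 2 = 0
Solving: A = -2, B = 2, C = -1.
Check against the point condition:
  u(1, 0) = 2  ⟹  B = 2  ✓
Hence u(x, t) = - 2 t^{2} + 2 x^{4} - \sin{\left(t x \right)}.

Answer: u(x, t) = - 2 t^{2} + 2 x^{4} - \sin{\left(t x \right)}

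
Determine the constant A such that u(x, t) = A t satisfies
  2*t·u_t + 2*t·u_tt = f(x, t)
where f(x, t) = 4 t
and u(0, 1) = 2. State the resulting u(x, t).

Substitute the ansatz u = A t into the left-hand side.
Derivatives of the ansatz:
  u_t = A
  u_tt = 0
Term by term:
  2*t·u_t = 2 A t
  2*t·u_tt = 0
So the left-hand side equals
  2 A t
This must equal f(x, t) = 4 t identically.
Matching coefficients of the independent functions:
  [t]:  2 A = 4
Solving: A = 2.
Check against the point condition:
  u(0, 1) = 2  ⟹  A = 2  ✓
Hence u(x, t) = 2 t.

Answer: u(x, t) = 2 t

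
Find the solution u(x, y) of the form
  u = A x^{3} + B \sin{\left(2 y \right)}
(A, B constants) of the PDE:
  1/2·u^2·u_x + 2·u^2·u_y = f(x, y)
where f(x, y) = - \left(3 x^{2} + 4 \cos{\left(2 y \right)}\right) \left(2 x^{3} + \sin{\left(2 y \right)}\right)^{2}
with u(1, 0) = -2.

Substitute the ansatz u = A x^{3} + B \sin{\left(2 y \right)} into the left-hand side.
Derivatives of the ansatz:
  u_x = 3 A x^{2}
  u_y = 2 B \cos{\left(2 y \right)}
Term by term:
  1/2·u^2·u_x = \frac{3 A^{3} x^{8}}{2} + 3 A^{2} B x^{5} \sin{\left(2 y \right)} + \frac{3 A B^{2} x^{2} \sin^{2}{\left(2 y \right)}}{2}
  2·u^2·u_y = 4 A^{2} B x^{6} \cos{\left(2 y \right)} + 8 A B^{2} x^{3} \sin{\left(2 y \right)} \cos{\left(2 y \right)} + 4 B^{3} \sin^{2}{\left(2 y \right)} \cos{\left(2 y \right)}
So the left-hand side equals
  \frac{3 A^{3} x^{8}}{2} + 4 A^{2} B x^{6} \cos{\left(2 y \right)} + 3 A^{2} B x^{5} \sin{\left(2 y \right)} + 8 A B^{2} x^{3} \sin{\left(2 y \right)} \cos{\left(2 y \right)} + \frac{3 A B^{2} x^{2} \sin^{2}{\left(2 y \right)}}{2} + 4 B^{3} \sin^{2}{\left(2 y \right)} \cos{\left(2 y \right)}
This must equal f(x, y) identically; expanded, f = - 12 x^{8} - 16 x^{6} \cos{\left(2 y \right)} - 12 x^{5} \sin{\left(2 y \right)} - 16 x^{3} \sin{\left(2 y \right)} \cos{\left(2 y \right)} - 3 x^{2} \sin^{2}{\left(2 y \right)} - 4 \sin^{2}{\left(2 y \right)} \cos{\left(2 y \right)}.
Matching coefficients of the independent functions:
  [x^{8}]:  \frac{3 A^{3}}{2} = -12
  [x^{2} \sin^{2}{\left(2 y \right)}]:  \frac{3 A B^{2}}{2} = -3
  [x^{5} \sin{\left(2 y \right)}]:  3 A^{2} B = -12
  [x^{6} \cos{\left(2 y \right)}]:  4 A^{2} B = -16
  [\sin^{2}{\left(2 y \right)} \cos{\left(2 y \right)}]:  4 B^{3} = -4
  [x^{3} \sin{\left(2 y \right)} \cos{\left(2 y \right)}]:  8 A B^{2} = -16
Solving: A = -2, B = -1.
Check against the point condition:
  u(1, 0) = -2  ⟹  A = -2  ✓
Hence u(x, y) = - 2 x^{3} - \sin{\left(2 y \right)}.

Answer: u(x, y) = - 2 x^{3} - \sin{\left(2 y \right)}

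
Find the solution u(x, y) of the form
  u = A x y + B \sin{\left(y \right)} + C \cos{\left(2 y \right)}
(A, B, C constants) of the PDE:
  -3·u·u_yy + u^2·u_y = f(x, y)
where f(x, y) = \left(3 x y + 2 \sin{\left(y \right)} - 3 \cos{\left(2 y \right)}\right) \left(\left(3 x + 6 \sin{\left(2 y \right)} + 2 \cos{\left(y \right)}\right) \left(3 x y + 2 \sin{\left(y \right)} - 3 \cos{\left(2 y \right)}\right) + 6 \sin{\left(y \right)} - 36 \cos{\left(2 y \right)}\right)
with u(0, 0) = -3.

Answer: u(x, y) = 3 x y + 2 \sin{\left(y \right)} - 3 \cos{\left(2 y \right)}

Derivation:
Substitute the ansatz u = A x y + B \sin{\left(y \right)} + C \cos{\left(2 y \right)} into the left-hand side.
Derivatives of the ansatz:
  u_yy = - B \sin{\left(y \right)} - 4 C \cos{\left(2 y \right)}
  u_y = A x + B \cos{\left(y \right)} - 2 C \sin{\left(2 y \right)}
Term by term:
  -3·u·u_yy = 3 A B x y \sin{\left(y \right)} + 12 A C x y \cos{\left(2 y \right)} + 3 B^{2} \sin^{2}{\left(y \right)} + 15 B C \sin{\left(y \right)} \cos{\left(2 y \right)} + 12 C^{2} \cos^{2}{\left(2 y \right)}
  u^2·u_y = A^{3} x^{3} y^{2} + A^{2} B x^{2} y^{2} \cos{\left(y \right)} + 2 A^{2} B x^{2} y \sin{\left(y \right)} - 2 A^{2} C x^{2} y^{2} \sin{\left(2 y \right)} + 2 A^{2} C x^{2} y \cos{\left(2 y \right)} + 2 A B^{2} x y \sin{\left(y \right)} \cos{\left(y \right)} + A B^{2} x \sin^{2}{\left(y \right)} - 4 A B C x y \sin{\left(y \right)} \sin{\left(2 y \right)} + 2 A B C x y \cos{\left(y \right)} \cos{\left(2 y \right)} + 2 A B C x \sin{\left(y \right)} \cos{\left(2 y \right)} - 4 A C^{2} x y \sin{\left(2 y \right)} \cos{\left(2 y \right)} + A C^{2} x \cos^{2}{\left(2 y \right)} + B^{3} \sin^{2}{\left(y \right)} \cos{\left(y \right)} - 2 B^{2} C \sin^{2}{\left(y \right)} \sin{\left(2 y \right)} + 2 B^{2} C \sin{\left(y \right)} \cos{\left(y \right)} \cos{\left(2 y \right)} - 4 B C^{2} \sin{\left(y \right)} \sin{\left(2 y \right)} \cos{\left(2 y \right)} + B C^{2} \cos{\left(y \right)} \cos^{2}{\left(2 y \right)} - 2 C^{3} \sin{\left(2 y \right)} \cos^{2}{\left(2 y \right)}
So the left-hand side equals
  A^{3} x^{3} y^{2} + A^{2} B x^{2} y^{2} \cos{\left(y \right)} + 2 A^{2} B x^{2} y \sin{\left(y \right)} - 2 A^{2} C x^{2} y^{2} \sin{\left(2 y \right)} + 2 A^{2} C x^{2} y \cos{\left(2 y \right)} + 2 A B^{2} x y \sin{\left(y \right)} \cos{\left(y \right)} + A B^{2} x \sin^{2}{\left(y \right)} - 4 A B C x y \sin{\left(y \right)} \sin{\left(2 y \right)} + 2 A B C x y \cos{\left(y \right)} \cos{\left(2 y \right)} + 2 A B C x \sin{\left(y \right)} \cos{\left(2 y \right)} + 3 A B x y \sin{\left(y \right)} - 4 A C^{2} x y \sin{\left(2 y \right)} \cos{\left(2 y \right)} + A C^{2} x \cos^{2}{\left(2 y \right)} + 12 A C x y \cos{\left(2 y \right)} + B^{3} \sin^{2}{\left(y \right)} \cos{\left(y \right)} - 2 B^{2} C \sin^{2}{\left(y \right)} \sin{\left(2 y \right)} + 2 B^{2} C \sin{\left(y \right)} \cos{\left(y \right)} \cos{\left(2 y \right)} + 3 B^{2} \sin^{2}{\left(y \right)} - 4 B C^{2} \sin{\left(y \right)} \sin{\left(2 y \right)} \cos{\left(2 y \right)} + B C^{2} \cos{\left(y \right)} \cos^{2}{\left(2 y \right)} + 15 B C \sin{\left(y \right)} \cos{\left(2 y \right)} - 2 C^{3} \sin{\left(2 y \right)} \cos^{2}{\left(2 y \right)} + 12 C^{2} \cos^{2}{\left(2 y \right)}
This must equal f(x, y) identically; expanded, f = 27 x^{3} y^{2} + 54 x^{2} y^{2} \sin{\left(2 y \right)} + 18 x^{2} y^{2} \cos{\left(y \right)} + 36 x^{2} y \sin{\left(y \right)} - 54 x^{2} y \cos{\left(2 y \right)} + 72 x y \sin{\left(y \right)} \sin{\left(2 y \right)} + 24 x y \sin{\left(y \right)} \cos{\left(y \right)} + 18 x y \sin{\left(y \right)} - 108 x y \sin{\left(2 y \right)} \cos{\left(2 y \right)} - 36 x y \cos{\left(y \right)} \cos{\left(2 y \right)} - 108 x y \cos{\left(2 y \right)} + 12 x \sin^{2}{\left(y \right)} - 36 x \sin{\left(y \right)} \cos{\left(2 y \right)} + 27 x \cos^{2}{\left(2 y \right)} + 24 \sin^{2}{\left(y \right)} \sin{\left(2 y \right)} + 8 \sin^{2}{\left(y \right)} \cos{\left(y \right)} + 12 \sin^{2}{\left(y \right)} - 72 \sin{\left(y \right)} \sin{\left(2 y \right)} \cos{\left(2 y \right)} - 24 \sin{\left(y \right)} \cos{\left(y \right)} \cos{\left(2 y \right)} - 90 \sin{\left(y \right)} \cos{\left(2 y \right)} + 54 \sin{\left(2 y \right)} \cos^{2}{\left(2 y \right)} + 18 \cos{\left(y \right)} \cos^{2}{\left(2 y \right)} + 108 \cos^{2}{\left(2 y \right)}.
Matching coefficients of the independent functions:
(each divided by its leading coefficient; functions giving the same equation are listed together)
  [x \sin^{2}{\left(y \right)}, x y \sin{\left(y \right)} \cos{\left(y \right)}]:  A B^{2} - 12 = 0
  [x \cos^{2}{\left(2 y \right)}, x y \sin{\left(2 y \right)} \cos{\left(2 y \right)}]:  A C^{2} - 27 = 0
  [x^{3} y^{2}]:  A^{3} - 27 = 0
  [\sin{\left(y \right)} \cos{\left(2 y \right)}]:  B C + 6 = 0
  [\sin^{2}{\left(y \right)} \sin{\left(2 y \right)}, \sin{\left(y \right)} \cos{\left(y \right)} \cos{\left(2 y \right)}]:  B^{2} C + 12 = 0
  [\sin^{2}{\left(y \right)} \cos{\left(y \right)}]:  B^{3} - 8 = 0
  [\sin{\left(2 y \right)} \cos^{2}{\left(2 y \right)}]:  C^{3} + 27 = 0
  [\cos{\left(y \right)} \cos^{2}{\left(2 y \right)}, \sin{\left(y \right)} \sin{\left(2 y \right)} \cos{\left(2 y \right)}]:  B C^{2} - 18 = 0
  [x y \sin{\left(y \right)}]:  A B - 6 = 0
  [x y \cos{\left(2 y \right)}]:  A C + 9 = 0
  [x \sin{\left(y \right)} \cos{\left(2 y \right)}, x y \sin{\left(y \right)} \sin{\left(2 y \right)}, x y \cos{\left(y \right)} \cos{\left(2 y \right)}]:  A B C + 18 = 0
  [x^{2} y \sin{\left(y \right)}, x^{2} y^{2} \cos{\left(y \right)}]:  A^{2} B - 18 = 0
  [x^{2} y \cos{\left(2 y \right)}, x^{2} y^{2} \sin{\left(2 y \right)}]:  A^{2} C + 27 = 0
  [\sin^{2}{\left(y \right)}]:  B^{2} - 4 = 0
  [\cos^{2}{\left(2 y \right)}]:  C^{2} - 9 = 0
Solving: A = 3, B = 2, C = -3.
Check against the point condition:
  u(0, 0) = -3  ⟹  C = -3  ✓
Hence u(x, y) = 3 x y + 2 \sin{\left(y \right)} - 3 \cos{\left(2 y \right)}.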